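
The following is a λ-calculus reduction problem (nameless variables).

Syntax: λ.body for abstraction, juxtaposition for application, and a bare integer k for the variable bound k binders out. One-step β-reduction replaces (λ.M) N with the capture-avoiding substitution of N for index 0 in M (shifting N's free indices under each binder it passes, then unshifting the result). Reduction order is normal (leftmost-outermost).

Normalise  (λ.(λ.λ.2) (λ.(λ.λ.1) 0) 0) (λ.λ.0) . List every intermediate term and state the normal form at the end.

Answer: normal form = λ.λ.0  (in 3 steps)

Working:
  start: (λ.(λ.λ.2) (λ.(λ.λ.1) 0) 0) (λ.λ.0)
  step 1: (λ.λ.λ.λ.0) (λ.(λ.λ.1) 0) (λ.λ.0)
  step 2: (λ.λ.λ.0) (λ.λ.0)
  step 3: λ.λ.0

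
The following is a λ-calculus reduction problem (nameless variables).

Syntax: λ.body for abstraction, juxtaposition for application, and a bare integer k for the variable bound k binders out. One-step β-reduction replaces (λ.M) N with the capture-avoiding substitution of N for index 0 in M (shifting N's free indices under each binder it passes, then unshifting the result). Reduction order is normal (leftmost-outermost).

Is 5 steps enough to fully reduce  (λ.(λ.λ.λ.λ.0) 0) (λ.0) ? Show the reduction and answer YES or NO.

Answer: YES — reaches normal form λ.λ.λ.0 in 2 ≤ 5 steps

Working:
  start: (λ.(λ.λ.λ.λ.0) 0) (λ.0)
  [1] (λ.λ.λ.λ.0) (λ.0)
  [2] λ.λ.λ.0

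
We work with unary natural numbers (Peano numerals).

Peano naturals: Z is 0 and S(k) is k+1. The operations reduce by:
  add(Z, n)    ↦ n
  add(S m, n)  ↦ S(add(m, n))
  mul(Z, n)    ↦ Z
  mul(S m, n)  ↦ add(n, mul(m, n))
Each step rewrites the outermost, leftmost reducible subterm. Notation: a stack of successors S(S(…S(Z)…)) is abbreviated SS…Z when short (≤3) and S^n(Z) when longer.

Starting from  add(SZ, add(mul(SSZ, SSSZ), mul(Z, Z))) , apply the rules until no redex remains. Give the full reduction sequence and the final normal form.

  start: add(SZ, add(mul(SSZ, SSSZ), mul(Z, Z)))
  step 1: S(add(Z, add(mul(SSZ, SSSZ), mul(Z, Z))))
  step 2: S(add(mul(SSZ, SSSZ), mul(Z, Z)))
  step 3: S(add(add(SSSZ, mul(SZ, SSSZ)), mul(Z, Z)))
  step 4: S(add(S(add(SSZ, mul(SZ, SSSZ))), mul(Z, Z)))
  step 5: S(S(add(add(SSZ, mul(SZ, SSSZ)), mul(Z, Z))))
  step 6: S(S(add(S(add(SZ, mul(SZ, SSSZ))), mul(Z, Z))))
  step 7: S(S(S(add(add(SZ, mul(SZ, SSSZ)), mul(Z, Z)))))
  step 8: S(S(S(add(S(add(Z, mul(SZ, SSSZ))), mul(Z, Z)))))
  step 9: S(S(S(S(add(add(Z, mul(SZ, SSSZ)), mul(Z, Z))))))
  step 10: S(S(S(S(add(mul(SZ, SSSZ), mul(Z, Z))))))
  step 11: S(S(S(S(add(add(SSSZ, mul(Z, SSSZ)), mul(Z, Z))))))
  step 12: S(S(S(S(add(S(add(SSZ, mul(Z, SSSZ))), mul(Z, Z))))))
  step 13: S(S(S(S(S(add(add(SSZ, mul(Z, SSSZ)), mul(Z, Z)))))))
  step 14: S(S(S(S(S(add(S(add(SZ, mul(Z, SSSZ))), mul(Z, Z)))))))
  step 15: S(S(S(S(S(S(add(add(SZ, mul(Z, SSSZ)), mul(Z, Z))))))))
  step 16: S(S(S(S(S(S(add(S(add(Z, mul(Z, SSSZ))), mul(Z, Z))))))))
  step 17: S(S(S(S(S(S(S(add(add(Z, mul(Z, SSSZ)), mul(Z, Z)))))))))
  step 18: S(S(S(S(S(S(S(add(mul(Z, SSSZ), mul(Z, Z)))))))))
  step 19: S(S(S(S(S(S(S(add(Z, mul(Z, Z)))))))))
  step 20: S(S(S(S(S(S(S(mul(Z, Z))))))))
  step 21: S^7(Z)

Answer: normal form = S^7(Z)  (in 21 steps)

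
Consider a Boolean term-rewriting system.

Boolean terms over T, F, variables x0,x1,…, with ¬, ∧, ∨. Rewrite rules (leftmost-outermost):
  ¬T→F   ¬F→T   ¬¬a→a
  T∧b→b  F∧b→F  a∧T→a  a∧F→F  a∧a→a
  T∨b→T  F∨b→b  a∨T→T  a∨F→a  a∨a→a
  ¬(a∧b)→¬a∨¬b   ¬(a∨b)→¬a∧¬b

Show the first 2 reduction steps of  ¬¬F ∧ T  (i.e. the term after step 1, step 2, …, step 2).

  start: ¬¬F ∧ T
  →1  ¬¬F
  →2  F

Answer: after 2 steps: F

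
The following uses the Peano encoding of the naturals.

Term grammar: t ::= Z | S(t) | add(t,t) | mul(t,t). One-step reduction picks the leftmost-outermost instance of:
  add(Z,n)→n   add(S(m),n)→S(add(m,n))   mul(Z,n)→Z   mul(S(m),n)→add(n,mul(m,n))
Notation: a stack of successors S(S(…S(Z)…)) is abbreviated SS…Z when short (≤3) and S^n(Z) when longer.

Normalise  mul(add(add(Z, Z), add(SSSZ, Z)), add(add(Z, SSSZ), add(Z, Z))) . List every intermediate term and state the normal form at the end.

Answer: normal form = S^9(Z)  (in 40 steps)

Working:
  start: mul(add(add(Z, Z), add(SSSZ, Z)), add(add(Z, SSSZ), add(Z, Z)))
  →1  mul(add(Z, add(SSSZ, Z)), add(add(Z, SSSZ), add(Z, Z)))
  →2  mul(add(SSSZ, Z), add(add(Z, SSSZ), add(Z, Z)))
  →3  mul(S(add(SSZ, Z)), add(add(Z, SSSZ), add(Z, Z)))
  →4  add(add(add(Z, SSSZ), add(Z, Z)), mul(add(SSZ, Z), add(add(Z, SSSZ), add(Z, Z))))
  →5  add(add(SSSZ, add(Z, Z)), mul(add(SSZ, Z), add(add(Z, SSSZ), add(Z, Z))))
  →6  add(S(add(SSZ, add(Z, Z))), mul(add(SSZ, Z), add(add(Z, SSSZ), add(Z, Z))))
  →7  S(add(add(SSZ, add(Z, Z)), mul(add(SSZ, Z), add(add(Z, SSSZ), add(Z, Z)))))
  →8  S(add(S(add(SZ, add(Z, Z))), mul(add(SSZ, Z), add(add(Z, SSSZ), add(Z, Z)))))
  →9  S(S(add(add(SZ, add(Z, Z)), mul(add(SSZ, Z), add(add(Z, SSSZ), add(Z, Z))))))
  →10  S(S(add(S(add(Z, add(Z, Z))), mul(add(SSZ, Z), add(add(Z, SSSZ), add(Z, Z))))))
  →11  S(S(S(add(add(Z, add(Z, Z)), mul(add(SSZ, Z), add(add(Z, SSSZ), add(Z, Z)))))))
  →12  S(S(S(add(add(Z, Z), mul(add(SSZ, Z), add(add(Z, SSSZ), add(Z, Z)))))))
  →13  S(S(S(add(Z, mul(add(SSZ, Z), add(add(Z, SSSZ), add(Z, Z)))))))
  →14  S(S(S(mul(add(SSZ, Z), add(add(Z, SSSZ), add(Z, Z))))))
  →15  S(S(S(mul(S(add(SZ, Z)), add(add(Z, SSSZ), add(Z, Z))))))
  →16  S(S(S(add(add(add(Z, SSSZ), add(Z, Z)), mul(add(SZ, Z), add(add(Z, SSSZ), add(Z, Z)))))))
  →17  S(S(S(add(add(SSSZ, add(Z, Z)), mul(add(SZ, Z), add(add(Z, SSSZ), add(Z, Z)))))))
  →18  S(S(S(add(S(add(SSZ, add(Z, Z))), mul(add(SZ, Z), add(add(Z, SSSZ), add(Z, Z)))))))
  →19  S(S(S(S(add(add(SSZ, add(Z, Z)), mul(add(SZ, Z), add(add(Z, SSSZ), add(Z, Z))))))))
  →20  S(S(S(S(add(S(add(SZ, add(Z, Z))), mul(add(SZ, Z), add(add(Z, SSSZ), add(Z, Z))))))))
  →21  S(S(S(S(S(add(add(SZ, add(Z, Z)), mul(add(SZ, Z), add(add(Z, SSSZ), add(Z, Z)))))))))
  →22  S(S(S(S(S(add(S(add(Z, add(Z, Z))), mul(add(SZ, Z), add(add(Z, SSSZ), add(Z, Z)))))))))
  →23  S(S(S(S(S(S(add(add(Z, add(Z, Z)), mul(add(SZ, Z), add(add(Z, SSSZ), add(Z, Z))))))))))
  →24  S(S(S(S(S(S(add(add(Z, Z), mul(add(SZ, Z), add(add(Z, SSSZ), add(Z, Z))))))))))
  →25  S(S(S(S(S(S(add(Z, mul(add(SZ, Z), add(add(Z, SSSZ), add(Z, Z))))))))))
  →26  S(S(S(S(S(S(mul(add(SZ, Z), add(add(Z, SSSZ), add(Z, Z)))))))))
  →27  S(S(S(S(S(S(mul(S(add(Z, Z)), add(add(Z, SSSZ), add(Z, Z)))))))))
  →28  S(S(S(S(S(S(add(add(add(Z, SSSZ), add(Z, Z)), mul(add(Z, Z), add(add(Z, SSSZ), add(Z, Z))))))))))
  →29  S(S(S(S(S(S(add(add(SSSZ, add(Z, Z)), mul(add(Z, Z), add(add(Z, SSSZ), add(Z, Z))))))))))
  →30  S(S(S(S(S(S(add(S(add(SSZ, add(Z, Z))), mul(add(Z, Z), add(add(Z, SSSZ), add(Z, Z))))))))))
  →31  S(S(S(S(S(S(S(add(add(SSZ, add(Z, Z)), mul(add(Z, Z), add(add(Z, SSSZ), add(Z, Z)))))))))))
  →32  S(S(S(S(S(S(S(add(S(add(SZ, add(Z, Z))), mul(add(Z, Z), add(add(Z, SSSZ), add(Z, Z)))))))))))
  →33  S(S(S(S(S(S(S(S(add(add(SZ, add(Z, Z)), mul(add(Z, Z), add(add(Z, SSSZ), add(Z, Z))))))))))))
  →34  S(S(S(S(S(S(S(S(add(S(add(Z, add(Z, Z))), mul(add(Z, Z), add(add(Z, SSSZ), add(Z, Z))))))))))))
  →35  S(S(S(S(S(S(S(S(S(add(add(Z, add(Z, Z)), mul(add(Z, Z), add(add(Z, SSSZ), add(Z, Z)))))))))))))
  →36  S(S(S(S(S(S(S(S(S(add(add(Z, Z), mul(add(Z, Z), add(add(Z, SSSZ), add(Z, Z)))))))))))))
  →37  S(S(S(S(S(S(S(S(S(add(Z, mul(add(Z, Z), add(add(Z, SSSZ), add(Z, Z)))))))))))))
  →38  S(S(S(S(S(S(S(S(S(mul(add(Z, Z), add(add(Z, SSSZ), add(Z, Z))))))))))))
  →39  S(S(S(S(S(S(S(S(S(mul(Z, add(add(Z, SSSZ), add(Z, Z))))))))))))
  →40  S^9(Z)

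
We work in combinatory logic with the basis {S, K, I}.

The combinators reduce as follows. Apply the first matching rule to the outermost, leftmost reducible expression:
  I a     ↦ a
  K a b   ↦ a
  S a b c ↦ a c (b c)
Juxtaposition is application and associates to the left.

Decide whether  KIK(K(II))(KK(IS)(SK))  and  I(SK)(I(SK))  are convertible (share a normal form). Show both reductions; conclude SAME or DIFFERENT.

Term A:
  start: KIK(K(II))(KK(IS)(SK))
  →1  I(K(II))(KK(IS)(SK))
  →2  K(II)(KK(IS)(SK))
  →3  II
  →4  I

Term B:
  start: I(SK)(I(SK))
  →1  SK(I(SK))
  →2  SK(SK)

Answer: DIFFERENT — A ⇓ I, B ⇓ SK(SK)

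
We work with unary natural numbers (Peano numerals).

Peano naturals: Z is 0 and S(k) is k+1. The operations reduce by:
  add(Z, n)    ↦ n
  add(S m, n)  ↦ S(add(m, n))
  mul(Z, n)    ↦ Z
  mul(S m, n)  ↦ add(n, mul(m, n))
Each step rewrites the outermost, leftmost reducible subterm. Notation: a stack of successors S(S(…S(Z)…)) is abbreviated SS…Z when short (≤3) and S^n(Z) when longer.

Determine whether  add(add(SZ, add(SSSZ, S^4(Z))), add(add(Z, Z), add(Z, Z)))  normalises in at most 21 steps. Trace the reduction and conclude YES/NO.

Answer: YES — reaches normal form S^8(Z) in 18 ≤ 21 steps

Derivation:
  start: add(add(SZ, add(SSSZ, S^4(Z))), add(add(Z, Z), add(Z, Z)))
  step 1: add(S(add(Z, add(SSSZ, S^4(Z)))), add(add(Z, Z), add(Z, Z)))
  step 2: S(add(add(Z, add(SSSZ, S^4(Z))), add(add(Z, Z), add(Z, Z))))
  step 3: S(add(add(SSSZ, S^4(Z)), add(add(Z, Z), add(Z, Z))))
  step 4: S(add(S(add(SSZ, S^4(Z))), add(add(Z, Z), add(Z, Z))))
  step 5: S(S(add(add(SSZ, S^4(Z)), add(add(Z, Z), add(Z, Z)))))
  step 6: S(S(add(S(add(SZ, S^4(Z))), add(add(Z, Z), add(Z, Z)))))
  step 7: S(S(S(add(add(SZ, S^4(Z)), add(add(Z, Z), add(Z, Z))))))
  step 8: S(S(S(add(S(add(Z, S^4(Z))), add(add(Z, Z), add(Z, Z))))))
  step 9: S(S(S(S(add(add(Z, S^4(Z)), add(add(Z, Z), add(Z, Z)))))))
  step 10: S(S(S(S(add(S^4(Z), add(add(Z, Z), add(Z, Z)))))))
  step 11: S(S(S(S(S(add(SSSZ, add(add(Z, Z), add(Z, Z))))))))
  step 12: S(S(S(S(S(S(add(SSZ, add(add(Z, Z), add(Z, Z)))))))))
  step 13: S(S(S(S(S(S(S(add(SZ, add(add(Z, Z), add(Z, Z))))))))))
  step 14: S(S(S(S(S(S(S(S(add(Z, add(add(Z, Z), add(Z, Z)))))))))))
  step 15: S(S(S(S(S(S(S(S(add(add(Z, Z), add(Z, Z))))))))))
  step 16: S(S(S(S(S(S(S(S(add(Z, add(Z, Z))))))))))
  step 17: S(S(S(S(S(S(S(S(add(Z, Z)))))))))
  step 18: S^8(Z)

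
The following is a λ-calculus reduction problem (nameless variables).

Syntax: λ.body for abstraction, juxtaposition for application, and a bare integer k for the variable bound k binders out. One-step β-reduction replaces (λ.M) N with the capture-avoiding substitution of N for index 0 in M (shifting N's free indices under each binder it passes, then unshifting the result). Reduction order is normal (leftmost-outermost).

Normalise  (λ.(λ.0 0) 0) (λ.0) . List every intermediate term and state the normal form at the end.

Answer: normal form = λ.0  (in 3 steps)

Working:
  start: (λ.(λ.0 0) 0) (λ.0)
  [1] (λ.0 0) (λ.0)
  [2] (λ.0) (λ.0)
  [3] λ.0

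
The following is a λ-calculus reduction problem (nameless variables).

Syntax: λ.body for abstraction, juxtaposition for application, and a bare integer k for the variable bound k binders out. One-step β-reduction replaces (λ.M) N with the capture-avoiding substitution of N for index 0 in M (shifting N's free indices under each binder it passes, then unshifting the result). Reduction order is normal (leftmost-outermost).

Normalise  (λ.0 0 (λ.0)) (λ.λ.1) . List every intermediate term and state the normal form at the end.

  start: (λ.0 0 (λ.0)) (λ.λ.1)
  step 1: (λ.λ.1) (λ.λ.1) (λ.0)
  step 2: (λ.λ.λ.1) (λ.0)
  step 3: λ.λ.1

Answer: normal form = λ.λ.1  (in 3 steps)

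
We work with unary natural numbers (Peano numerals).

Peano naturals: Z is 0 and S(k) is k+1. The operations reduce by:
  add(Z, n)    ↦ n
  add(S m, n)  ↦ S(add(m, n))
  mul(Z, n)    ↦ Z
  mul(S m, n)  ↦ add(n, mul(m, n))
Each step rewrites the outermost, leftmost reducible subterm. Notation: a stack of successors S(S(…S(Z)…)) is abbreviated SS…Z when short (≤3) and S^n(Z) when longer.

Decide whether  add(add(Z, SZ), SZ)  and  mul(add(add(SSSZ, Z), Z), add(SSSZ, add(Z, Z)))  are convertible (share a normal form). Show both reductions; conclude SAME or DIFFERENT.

Term A:
  start: add(add(Z, SZ), SZ)
  [1] add(SZ, SZ)
  [2] S(add(Z, SZ))
  [3] SSZ

Term B:
  start: mul(add(add(SSSZ, Z), Z), add(SSSZ, add(Z, Z)))
  [1] mul(add(S(add(SSZ, Z)), Z), add(SSSZ, add(Z, Z)))
  [2] mul(S(add(add(SSZ, Z), Z)), add(SSSZ, add(Z, Z)))
  [3] add(add(SSSZ, add(Z, Z)), mul(add(add(SSZ, Z), Z), add(SSSZ, add(Z, Z))))
  [4] add(S(add(SSZ, add(Z, Z))), mul(add(add(SSZ, Z), Z), add(SSSZ, add(Z, Z))))
  [5] S(add(add(SSZ, add(Z, Z)), mul(add(add(SSZ, Z), Z), add(SSSZ, add(Z, Z)))))
  [6] S(add(S(add(SZ, add(Z, Z))), mul(add(add(SSZ, Z), Z), add(SSSZ, add(Z, Z)))))
  [7] S(S(add(add(SZ, add(Z, Z)), mul(add(add(SSZ, Z), Z), add(SSSZ, add(Z, Z))))))
  [8] S(S(add(S(add(Z, add(Z, Z))), mul(add(add(SSZ, Z), Z), add(SSSZ, add(Z, Z))))))
  [9] S(S(S(add(add(Z, add(Z, Z)), mul(add(add(SSZ, Z), Z), add(SSSZ, add(Z, Z)))))))
  [10] S(S(S(add(add(Z, Z), mul(add(add(SSZ, Z), Z), add(SSSZ, add(Z, Z)))))))
  [11] S(S(S(add(Z, mul(add(add(SSZ, Z), Z), add(SSSZ, add(Z, Z)))))))
  [12] S(S(S(mul(add(add(SSZ, Z), Z), add(SSSZ, add(Z, Z))))))
  [13] S(S(S(mul(add(S(add(SZ, Z)), Z), add(SSSZ, add(Z, Z))))))
  [14] S(S(S(mul(S(add(add(SZ, Z), Z)), add(SSSZ, add(Z, Z))))))
  [15] S(S(S(add(add(SSSZ, add(Z, Z)), mul(add(add(SZ, Z), Z), add(SSSZ, add(Z, Z)))))))
  [16] S(S(S(add(S(add(SSZ, add(Z, Z))), mul(add(add(SZ, Z), Z), add(SSSZ, add(Z, Z)))))))
  [17] S(S(S(S(add(add(SSZ, add(Z, Z)), mul(add(add(SZ, Z), Z), add(SSSZ, add(Z, Z))))))))
  [18] S(S(S(S(add(S(add(SZ, add(Z, Z))), mul(add(add(SZ, Z), Z), add(SSSZ, add(Z, Z))))))))
  [19] S(S(S(S(S(add(add(SZ, add(Z, Z)), mul(add(add(SZ, Z), Z), add(SSSZ, add(Z, Z)))))))))
  [20] S(S(S(S(S(add(S(add(Z, add(Z, Z))), mul(add(add(SZ, Z), Z), add(SSSZ, add(Z, Z)))))))))
  [21] S(S(S(S(S(S(add(add(Z, add(Z, Z)), mul(add(add(SZ, Z), Z), add(SSSZ, add(Z, Z))))))))))
  [22] S(S(S(S(S(S(add(add(Z, Z), mul(add(add(SZ, Z), Z), add(SSSZ, add(Z, Z))))))))))
  [23] S(S(S(S(S(S(add(Z, mul(add(add(SZ, Z), Z), add(SSSZ, add(Z, Z))))))))))
  [24] S(S(S(S(S(S(mul(add(add(SZ, Z), Z), add(SSSZ, add(Z, Z)))))))))
  [25] S(S(S(S(S(S(mul(add(S(add(Z, Z)), Z), add(SSSZ, add(Z, Z)))))))))
  [26] S(S(S(S(S(S(mul(S(add(add(Z, Z), Z)), add(SSSZ, add(Z, Z)))))))))
  [27] S(S(S(S(S(S(add(add(SSSZ, add(Z, Z)), mul(add(add(Z, Z), Z), add(SSSZ, add(Z, Z))))))))))
  [28] S(S(S(S(S(S(add(S(add(SSZ, add(Z, Z))), mul(add(add(Z, Z), Z), add(SSSZ, add(Z, Z))))))))))
  [29] S(S(S(S(S(S(S(add(add(SSZ, add(Z, Z)), mul(add(add(Z, Z), Z), add(SSSZ, add(Z, Z)))))))))))
  [30] S(S(S(S(S(S(S(add(S(add(SZ, add(Z, Z))), mul(add(add(Z, Z), Z), add(SSSZ, add(Z, Z)))))))))))
  [31] S(S(S(S(S(S(S(S(add(add(SZ, add(Z, Z)), mul(add(add(Z, Z), Z), add(SSSZ, add(Z, Z))))))))))))
  [32] S(S(S(S(S(S(S(S(add(S(add(Z, add(Z, Z))), mul(add(add(Z, Z), Z), add(SSSZ, add(Z, Z))))))))))))
  [33] S(S(S(S(S(S(S(S(S(add(add(Z, add(Z, Z)), mul(add(add(Z, Z), Z), add(SSSZ, add(Z, Z)))))))))))))
  [34] S(S(S(S(S(S(S(S(S(add(add(Z, Z), mul(add(add(Z, Z), Z), add(SSSZ, add(Z, Z)))))))))))))
  [35] S(S(S(S(S(S(S(S(S(add(Z, mul(add(add(Z, Z), Z), add(SSSZ, add(Z, Z)))))))))))))
  [36] S(S(S(S(S(S(S(S(S(mul(add(add(Z, Z), Z), add(SSSZ, add(Z, Z))))))))))))
  [37] S(S(S(S(S(S(S(S(S(mul(add(Z, Z), add(SSSZ, add(Z, Z))))))))))))
  [38] S(S(S(S(S(S(S(S(S(mul(Z, add(SSSZ, add(Z, Z))))))))))))
  [39] S^9(Z)

Answer: DIFFERENT — A ⇓ SSZ, B ⇓ S^9(Z)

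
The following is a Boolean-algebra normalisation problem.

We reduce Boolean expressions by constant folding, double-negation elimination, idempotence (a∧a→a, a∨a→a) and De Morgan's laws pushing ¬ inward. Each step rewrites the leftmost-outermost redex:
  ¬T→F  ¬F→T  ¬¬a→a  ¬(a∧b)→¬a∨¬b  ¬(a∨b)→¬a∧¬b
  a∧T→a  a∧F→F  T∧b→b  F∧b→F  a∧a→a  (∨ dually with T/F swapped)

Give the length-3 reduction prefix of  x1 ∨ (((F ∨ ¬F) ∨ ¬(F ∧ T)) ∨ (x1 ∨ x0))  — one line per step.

Answer: after 3 steps: x1 ∨ (T ∨ (x1 ∨ x0))

Reduction:
  start: x1 ∨ (((F ∨ ¬F) ∨ ¬(F ∧ T)) ∨ (x1 ∨ x0))
  →1  x1 ∨ ((¬F ∨ ¬(F ∧ T)) ∨ (x1 ∨ x0))
  →2  x1 ∨ ((T ∨ ¬(F ∧ T)) ∨ (x1 ∨ x0))
  →3  x1 ∨ (T ∨ (x1 ∨ x0))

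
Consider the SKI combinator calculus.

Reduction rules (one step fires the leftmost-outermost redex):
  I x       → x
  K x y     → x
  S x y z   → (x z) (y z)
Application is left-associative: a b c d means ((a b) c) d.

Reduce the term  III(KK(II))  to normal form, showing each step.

Answer: normal form = K  (in 4 steps)

Derivation:
  start: III(KK(II))
  step 1: II(KK(II))
  step 2: I(KK(II))
  step 3: KK(II)
  step 4: K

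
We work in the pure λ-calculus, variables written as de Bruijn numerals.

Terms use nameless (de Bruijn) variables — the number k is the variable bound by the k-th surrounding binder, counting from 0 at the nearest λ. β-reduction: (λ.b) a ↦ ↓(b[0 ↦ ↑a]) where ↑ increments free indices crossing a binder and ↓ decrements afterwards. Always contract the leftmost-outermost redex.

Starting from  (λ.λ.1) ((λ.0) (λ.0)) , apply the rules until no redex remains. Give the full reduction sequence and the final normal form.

Answer: normal form = λ.λ.0  (in 2 steps)

Reduction:
  start: (λ.λ.1) ((λ.0) (λ.0))
  [1] λ.(λ.0) (λ.0)
  [2] λ.λ.0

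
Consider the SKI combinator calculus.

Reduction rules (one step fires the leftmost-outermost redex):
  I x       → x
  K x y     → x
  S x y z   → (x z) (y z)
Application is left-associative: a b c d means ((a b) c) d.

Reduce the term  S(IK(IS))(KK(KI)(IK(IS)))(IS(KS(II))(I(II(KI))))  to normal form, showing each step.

  start: S(IK(IS))(KK(KI)(IK(IS)))(IS(KS(II))(I(II(KI))))
  [1] IK(IS)(IS(KS(II))(I(II(KI))))(KK(KI)(IK(IS))(IS(KS(II))(I(II(KI)))))
  [2] K(IS)(IS(KS(II))(I(II(KI))))(KK(KI)(IK(IS))(IS(KS(II))(I(II(KI)))))
  [3] IS(KK(KI)(IK(IS))(IS(KS(II))(I(II(KI)))))
  [4] S(KK(KI)(IK(IS))(IS(KS(II))(I(II(KI)))))
  [5] S(K(IK(IS))(IS(KS(II))(I(II(KI)))))
  [6] S(IK(IS))
  [7] S(K(IS))
  [8] S(KS)

Answer: normal form = S(KS)  (in 8 steps)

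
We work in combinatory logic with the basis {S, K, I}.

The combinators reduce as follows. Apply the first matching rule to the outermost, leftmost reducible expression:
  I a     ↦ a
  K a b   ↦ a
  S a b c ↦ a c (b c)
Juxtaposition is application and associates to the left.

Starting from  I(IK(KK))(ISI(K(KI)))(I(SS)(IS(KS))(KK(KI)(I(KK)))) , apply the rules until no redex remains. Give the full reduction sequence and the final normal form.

  start: I(IK(KK))(ISI(K(KI)))(I(SS)(IS(KS))(KK(KI)(I(KK))))
  →1  IK(KK)(ISI(K(KI)))(I(SS)(IS(KS))(KK(KI)(I(KK))))
  →2  K(KK)(ISI(K(KI)))(I(SS)(IS(KS))(KK(KI)(I(KK))))
  →3  KK(I(SS)(IS(KS))(KK(KI)(I(KK))))
  →4  K

Answer: normal form = K  (in 4 steps)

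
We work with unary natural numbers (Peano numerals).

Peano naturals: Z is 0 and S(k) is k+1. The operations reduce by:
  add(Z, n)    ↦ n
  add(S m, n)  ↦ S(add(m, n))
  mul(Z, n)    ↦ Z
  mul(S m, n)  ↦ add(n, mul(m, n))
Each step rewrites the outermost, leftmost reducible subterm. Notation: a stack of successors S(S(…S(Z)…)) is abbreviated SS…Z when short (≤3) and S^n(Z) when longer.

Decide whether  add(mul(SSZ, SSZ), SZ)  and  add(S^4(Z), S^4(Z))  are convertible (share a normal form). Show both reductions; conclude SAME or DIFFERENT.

Term A:
  start: add(mul(SSZ, SSZ), SZ)
  [1] add(add(SSZ, mul(SZ, SSZ)), SZ)
  [2] add(S(add(SZ, mul(SZ, SSZ))), SZ)
  [3] S(add(add(SZ, mul(SZ, SSZ)), SZ))
  [4] S(add(S(add(Z, mul(SZ, SSZ))), SZ))
  [5] S(S(add(add(Z, mul(SZ, SSZ)), SZ)))
  [6] S(S(add(mul(SZ, SSZ), SZ)))
  [7] S(S(add(add(SSZ, mul(Z, SSZ)), SZ)))
  [8] S(S(add(S(add(SZ, mul(Z, SSZ))), SZ)))
  [9] S(S(S(add(add(SZ, mul(Z, SSZ)), SZ))))
  [10] S(S(S(add(S(add(Z, mul(Z, SSZ))), SZ))))
  [11] S(S(S(S(add(add(Z, mul(Z, SSZ)), SZ)))))
  [12] S(S(S(S(add(mul(Z, SSZ), SZ)))))
  [13] S(S(S(S(add(Z, SZ)))))
  [14] S^5(Z)

Term B:
  start: add(S^4(Z), S^4(Z))
  [1] S(add(SSSZ, S^4(Z)))
  [2] S(S(add(SSZ, S^4(Z))))
  [3] S(S(S(add(SZ, S^4(Z)))))
  [4] S(S(S(S(add(Z, S^4(Z))))))
  [5] S^8(Z)

Answer: DIFFERENT — A ⇓ S^5(Z), B ⇓ S^8(Z)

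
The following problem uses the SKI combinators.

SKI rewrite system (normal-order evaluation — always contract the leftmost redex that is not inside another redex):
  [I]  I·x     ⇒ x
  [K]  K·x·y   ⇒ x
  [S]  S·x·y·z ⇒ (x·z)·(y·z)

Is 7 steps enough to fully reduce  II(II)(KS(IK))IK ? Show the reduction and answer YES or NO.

  start: II(II)(KS(IK))IK
  [1] I(II)(KS(IK))IK
  [2] II(KS(IK))IK
  [3] I(KS(IK))IK
  [4] KS(IK)IK
  [5] SIK

Answer: YES — reaches normal form SIK in 5 ≤ 7 steps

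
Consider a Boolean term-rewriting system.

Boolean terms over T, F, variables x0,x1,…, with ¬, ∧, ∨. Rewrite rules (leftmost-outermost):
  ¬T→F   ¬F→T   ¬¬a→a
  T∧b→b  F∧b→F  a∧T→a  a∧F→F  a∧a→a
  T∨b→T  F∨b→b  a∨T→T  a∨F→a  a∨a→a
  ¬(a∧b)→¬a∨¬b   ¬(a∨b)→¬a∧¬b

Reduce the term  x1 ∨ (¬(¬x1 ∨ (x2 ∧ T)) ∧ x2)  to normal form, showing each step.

Answer: normal form = x1 ∨ ((x1 ∧ ¬x2) ∧ x2)  (in 5 steps)

Reduction:
  start: x1 ∨ (¬(¬x1 ∨ (x2 ∧ T)) ∧ x2)
  [1] x1 ∨ ((¬¬x1 ∧ ¬(x2 ∧ T)) ∧ x2)
  [2] x1 ∨ ((x1 ∧ ¬(x2 ∧ T)) ∧ x2)
  [3] x1 ∨ ((x1 ∧ (¬x2 ∨ ¬T)) ∧ x2)
  [4] x1 ∨ ((x1 ∧ (¬x2 ∨ F)) ∧ x2)
  [5] x1 ∨ ((x1 ∧ ¬x2) ∧ x2)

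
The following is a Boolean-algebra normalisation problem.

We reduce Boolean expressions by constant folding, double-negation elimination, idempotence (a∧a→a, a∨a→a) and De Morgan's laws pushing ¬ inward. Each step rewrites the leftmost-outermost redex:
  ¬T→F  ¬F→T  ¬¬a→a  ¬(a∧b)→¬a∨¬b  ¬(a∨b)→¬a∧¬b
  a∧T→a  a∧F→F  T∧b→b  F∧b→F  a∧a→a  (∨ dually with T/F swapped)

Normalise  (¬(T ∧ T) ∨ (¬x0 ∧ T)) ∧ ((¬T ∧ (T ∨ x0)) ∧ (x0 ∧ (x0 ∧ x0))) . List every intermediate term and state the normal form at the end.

  start: (¬(T ∧ T) ∨ (¬x0 ∧ T)) ∧ ((¬T ∧ (T ∨ x0)) ∧ (x0 ∧ (x0 ∧ x0)))
  [1] ((¬T ∨ ¬T) ∨ (¬x0 ∧ T)) ∧ ((¬T ∧ (T ∨ x0)) ∧ (x0 ∧ (x0 ∧ x0)))
  [2] (¬T ∨ (¬x0 ∧ T)) ∧ ((¬T ∧ (T ∨ x0)) ∧ (x0 ∧ (x0 ∧ x0)))
  [3] (F ∨ (¬x0 ∧ T)) ∧ ((¬T ∧ (T ∨ x0)) ∧ (x0 ∧ (x0 ∧ x0)))
  [4] (¬x0 ∧ T) ∧ ((¬T ∧ (T ∨ x0)) ∧ (x0 ∧ (x0 ∧ x0)))
  [5] ¬x0 ∧ ((¬T ∧ (T ∨ x0)) ∧ (x0 ∧ (x0 ∧ x0)))
  [6] ¬x0 ∧ ((F ∧ (T ∨ x0)) ∧ (x0 ∧ (x0 ∧ x0)))
  [7] ¬x0 ∧ (F ∧ (x0 ∧ (x0 ∧ x0)))
  [8] ¬x0 ∧ F
  [9] F

Answer: normal form = F  (in 9 steps)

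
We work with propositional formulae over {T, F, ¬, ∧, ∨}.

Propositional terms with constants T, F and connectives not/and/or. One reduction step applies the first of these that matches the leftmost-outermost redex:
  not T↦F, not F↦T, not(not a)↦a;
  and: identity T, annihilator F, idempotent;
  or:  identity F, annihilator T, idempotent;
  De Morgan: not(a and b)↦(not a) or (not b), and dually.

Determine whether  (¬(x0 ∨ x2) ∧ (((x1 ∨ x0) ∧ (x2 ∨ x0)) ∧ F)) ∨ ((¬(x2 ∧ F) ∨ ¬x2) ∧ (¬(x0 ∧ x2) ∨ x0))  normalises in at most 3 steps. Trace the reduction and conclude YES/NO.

  start: (¬(x0 ∨ x2) ∧ (((x1 ∨ x0) ∧ (x2 ∨ x0)) ∧ F)) ∨ ((¬(x2 ∧ F) ∨ ¬x2) ∧ (¬(x0 ∧ x2) ∨ x0))
  step 1: ((¬x0 ∧ ¬x2) ∧ (((x1 ∨ x0) ∧ (x2 ∨ x0)) ∧ F)) ∨ ((¬(x2 ∧ F) ∨ ¬x2) ∧ (¬(x0 ∧ x2) ∨ x0))
  step 2: ((¬x0 ∧ ¬x2) ∧ F) ∨ ((¬(x2 ∧ F) ∨ ¬x2) ∧ (¬(x0 ∧ x2) ∨ x0))
  step 3: F ∨ ((¬(x2 ∧ F) ∨ ¬x2) ∧ (¬(x0 ∧ x2) ∨ x0))

Answer: NO — after 3 steps the term is F ∨ ((¬(x2 ∧ F) ∨ ¬x2) ∧ (¬(x0 ∧ x2) ∨ x0)), not yet normal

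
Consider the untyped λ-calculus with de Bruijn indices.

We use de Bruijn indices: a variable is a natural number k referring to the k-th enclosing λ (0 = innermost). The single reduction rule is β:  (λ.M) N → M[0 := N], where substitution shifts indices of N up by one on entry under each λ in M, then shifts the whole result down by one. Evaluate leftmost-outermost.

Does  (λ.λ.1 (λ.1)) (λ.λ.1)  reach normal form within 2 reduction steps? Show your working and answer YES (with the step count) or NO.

  start: (λ.λ.1 (λ.1)) (λ.λ.1)
  →1  λ.(λ.λ.1) (λ.1)
  →2  λ.λ.λ.2

Answer: YES — reaches normal form λ.λ.λ.2 in 2 ≤ 2 steps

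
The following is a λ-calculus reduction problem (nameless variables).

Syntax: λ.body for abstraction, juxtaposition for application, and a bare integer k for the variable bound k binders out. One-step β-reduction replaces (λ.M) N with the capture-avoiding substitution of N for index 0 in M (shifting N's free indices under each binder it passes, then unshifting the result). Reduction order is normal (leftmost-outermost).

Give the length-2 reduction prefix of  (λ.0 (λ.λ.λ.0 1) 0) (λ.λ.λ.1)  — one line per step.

Answer: after 2 steps: (λ.λ.1) (λ.λ.λ.1)

Working:
  start: (λ.0 (λ.λ.λ.0 1) 0) (λ.λ.λ.1)
  [1] (λ.λ.λ.1) (λ.λ.λ.0 1) (λ.λ.λ.1)
  [2] (λ.λ.1) (λ.λ.λ.1)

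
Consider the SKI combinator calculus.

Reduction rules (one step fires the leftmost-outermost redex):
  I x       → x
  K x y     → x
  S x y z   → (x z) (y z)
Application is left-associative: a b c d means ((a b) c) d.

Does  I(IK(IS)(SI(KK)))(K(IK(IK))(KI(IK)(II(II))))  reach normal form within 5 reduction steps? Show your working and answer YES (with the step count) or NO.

  start: I(IK(IS)(SI(KK)))(K(IK(IK))(KI(IK)(II(II))))
  →1  IK(IS)(SI(KK))(K(IK(IK))(KI(IK)(II(II))))
  →2  K(IS)(SI(KK))(K(IK(IK))(KI(IK)(II(II))))
  →3  IS(K(IK(IK))(KI(IK)(II(II))))
  →4  S(K(IK(IK))(KI(IK)(II(II))))
  →5  S(IK(IK))

Answer: NO — after 5 steps the term is S(IK(IK)), not yet normal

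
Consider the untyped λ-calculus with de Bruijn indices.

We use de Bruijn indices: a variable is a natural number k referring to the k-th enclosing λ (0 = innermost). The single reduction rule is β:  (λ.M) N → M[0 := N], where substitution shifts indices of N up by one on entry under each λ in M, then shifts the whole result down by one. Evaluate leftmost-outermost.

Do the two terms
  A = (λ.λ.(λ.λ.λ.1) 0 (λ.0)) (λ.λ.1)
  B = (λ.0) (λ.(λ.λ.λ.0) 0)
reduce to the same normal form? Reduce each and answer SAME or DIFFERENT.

Answer: SAME — A ⇓ λ.λ.λ.0, B ⇓ λ.λ.λ.0

Derivation:
Term A:
  start: (λ.λ.(λ.λ.λ.1) 0 (λ.0)) (λ.λ.1)
  →1  λ.(λ.λ.λ.1) 0 (λ.0)
  →2  λ.(λ.λ.1) (λ.0)
  →3  λ.λ.λ.0

Term B:
  start: (λ.0) (λ.(λ.λ.λ.0) 0)
  →1  λ.(λ.λ.λ.0) 0
  →2  λ.λ.λ.0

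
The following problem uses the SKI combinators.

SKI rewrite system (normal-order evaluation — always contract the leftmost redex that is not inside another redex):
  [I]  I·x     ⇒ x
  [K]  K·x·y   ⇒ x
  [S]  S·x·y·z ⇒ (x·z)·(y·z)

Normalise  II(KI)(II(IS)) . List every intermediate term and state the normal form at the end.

  start: II(KI)(II(IS))
  [1] I(KI)(II(IS))
  [2] KI(II(IS))
  [3] I

Answer: normal form = I  (in 3 steps)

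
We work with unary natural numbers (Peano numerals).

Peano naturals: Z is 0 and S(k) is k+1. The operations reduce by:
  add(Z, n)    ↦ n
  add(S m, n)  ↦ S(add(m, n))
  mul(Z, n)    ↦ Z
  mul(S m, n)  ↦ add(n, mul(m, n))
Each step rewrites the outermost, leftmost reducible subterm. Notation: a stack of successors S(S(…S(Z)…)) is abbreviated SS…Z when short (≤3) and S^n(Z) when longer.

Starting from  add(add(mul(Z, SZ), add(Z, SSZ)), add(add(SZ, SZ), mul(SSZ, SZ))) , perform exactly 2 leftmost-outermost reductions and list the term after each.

  start: add(add(mul(Z, SZ), add(Z, SSZ)), add(add(SZ, SZ), mul(SSZ, SZ)))
  [1] add(add(Z, add(Z, SSZ)), add(add(SZ, SZ), mul(SSZ, SZ)))
  [2] add(add(Z, SSZ), add(add(SZ, SZ), mul(SSZ, SZ)))

Answer: after 2 steps: add(add(Z, SSZ), add(add(SZ, SZ), mul(SSZ, SZ)))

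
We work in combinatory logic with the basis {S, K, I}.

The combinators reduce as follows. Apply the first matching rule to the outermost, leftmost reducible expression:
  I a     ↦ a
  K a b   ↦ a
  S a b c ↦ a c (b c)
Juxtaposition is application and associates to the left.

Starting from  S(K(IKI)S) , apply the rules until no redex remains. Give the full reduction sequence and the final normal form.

  start: S(K(IKI)S)
  [1] S(IKI)
  [2] S(KI)

Answer: normal form = S(KI)  (in 2 steps)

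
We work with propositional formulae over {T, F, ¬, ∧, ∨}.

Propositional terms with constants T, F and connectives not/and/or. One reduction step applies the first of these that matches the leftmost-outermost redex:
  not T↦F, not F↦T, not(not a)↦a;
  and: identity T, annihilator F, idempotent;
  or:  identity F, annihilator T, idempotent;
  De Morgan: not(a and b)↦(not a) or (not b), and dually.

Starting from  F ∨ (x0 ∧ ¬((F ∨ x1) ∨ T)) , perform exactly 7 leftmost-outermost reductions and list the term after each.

  start: F ∨ (x0 ∧ ¬((F ∨ x1) ∨ T))
  →1  x0 ∧ ¬((F ∨ x1) ∨ T)
  →2  x0 ∧ (¬(F ∨ x1) ∧ ¬T)
  →3  x0 ∧ ((¬F ∧ ¬x1) ∧ ¬T)
  →4  x0 ∧ ((T ∧ ¬x1) ∧ ¬T)
  →5  x0 ∧ (¬x1 ∧ ¬T)
  →6  x0 ∧ (¬x1 ∧ F)
  →7  x0 ∧ F

Answer: after 7 steps: x0 ∧ F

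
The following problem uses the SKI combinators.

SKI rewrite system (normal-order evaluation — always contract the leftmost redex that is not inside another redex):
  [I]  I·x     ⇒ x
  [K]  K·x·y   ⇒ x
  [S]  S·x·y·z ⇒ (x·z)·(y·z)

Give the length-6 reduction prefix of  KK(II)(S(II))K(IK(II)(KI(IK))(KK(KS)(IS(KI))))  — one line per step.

  start: KK(II)(S(II))K(IK(II)(KI(IK))(KK(KS)(IS(KI))))
  [1] K(S(II))K(IK(II)(KI(IK))(KK(KS)(IS(KI))))
  [2] S(II)(IK(II)(KI(IK))(KK(KS)(IS(KI))))
  [3] SI(IK(II)(KI(IK))(KK(KS)(IS(KI))))
  [4] SI(K(II)(KI(IK))(KK(KS)(IS(KI))))
  [5] SI(II(KK(KS)(IS(KI))))
  [6] SI(I(KK(KS)(IS(KI))))

Answer: after 6 steps: SI(I(KK(KS)(IS(KI))))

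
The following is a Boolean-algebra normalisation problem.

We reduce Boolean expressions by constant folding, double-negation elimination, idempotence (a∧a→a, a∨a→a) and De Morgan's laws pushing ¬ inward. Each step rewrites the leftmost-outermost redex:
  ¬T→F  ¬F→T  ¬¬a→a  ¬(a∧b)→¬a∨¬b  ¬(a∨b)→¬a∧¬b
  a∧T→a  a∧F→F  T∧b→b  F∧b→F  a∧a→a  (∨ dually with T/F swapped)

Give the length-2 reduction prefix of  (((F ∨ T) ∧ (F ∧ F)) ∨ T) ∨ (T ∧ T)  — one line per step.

  start: (((F ∨ T) ∧ (F ∧ F)) ∨ T) ∨ (T ∧ T)
  step 1: T ∨ (T ∧ T)
  step 2: T

Answer: after 2 steps: T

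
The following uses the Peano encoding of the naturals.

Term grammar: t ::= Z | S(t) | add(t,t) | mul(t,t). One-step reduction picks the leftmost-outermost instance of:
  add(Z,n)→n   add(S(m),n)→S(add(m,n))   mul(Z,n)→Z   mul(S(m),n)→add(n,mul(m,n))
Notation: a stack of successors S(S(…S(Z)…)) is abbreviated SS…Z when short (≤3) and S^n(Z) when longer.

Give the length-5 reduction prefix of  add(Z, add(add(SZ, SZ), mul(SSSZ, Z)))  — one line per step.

Answer: after 5 steps: S(S(add(Z, mul(SSSZ, Z))))

Working:
  start: add(Z, add(add(SZ, SZ), mul(SSSZ, Z)))
  step 1: add(add(SZ, SZ), mul(SSSZ, Z))
  step 2: add(S(add(Z, SZ)), mul(SSSZ, Z))
  step 3: S(add(add(Z, SZ), mul(SSSZ, Z)))
  step 4: S(add(SZ, mul(SSSZ, Z)))
  step 5: S(S(add(Z, mul(SSSZ, Z))))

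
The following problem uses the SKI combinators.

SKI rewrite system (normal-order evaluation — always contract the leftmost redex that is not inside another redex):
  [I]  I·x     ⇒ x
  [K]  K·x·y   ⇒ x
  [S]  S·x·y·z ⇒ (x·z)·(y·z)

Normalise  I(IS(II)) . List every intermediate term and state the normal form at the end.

  start: I(IS(II))
  →1  IS(II)
  →2  S(II)
  →3  SI

Answer: normal form = SI  (in 3 steps)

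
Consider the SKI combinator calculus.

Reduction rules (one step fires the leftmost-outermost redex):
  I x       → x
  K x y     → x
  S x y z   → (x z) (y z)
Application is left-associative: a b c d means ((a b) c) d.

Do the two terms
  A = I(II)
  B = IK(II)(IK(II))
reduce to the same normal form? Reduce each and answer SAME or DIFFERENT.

Term A:
  start: I(II)
  →1  II
  →2  I

Term B:
  start: IK(II)(IK(II))
  →1  K(II)(IK(II))
  →2  II
  →3  I

Answer: SAME — A ⇓ I, B ⇓ I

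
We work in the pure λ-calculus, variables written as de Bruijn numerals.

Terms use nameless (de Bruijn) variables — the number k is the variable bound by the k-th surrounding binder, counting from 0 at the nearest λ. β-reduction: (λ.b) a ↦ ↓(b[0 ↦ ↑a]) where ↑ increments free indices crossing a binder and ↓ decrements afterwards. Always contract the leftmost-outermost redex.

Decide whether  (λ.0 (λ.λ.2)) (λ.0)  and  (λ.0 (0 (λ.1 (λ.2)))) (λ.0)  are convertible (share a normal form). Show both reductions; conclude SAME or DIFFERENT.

Term A:
  start: (λ.0 (λ.λ.2)) (λ.0)
  [1] (λ.0) (λ.λ.λ.0)
  [2] λ.λ.λ.0

Term B:
  start: (λ.0 (0 (λ.1 (λ.2)))) (λ.0)
  [1] (λ.0) ((λ.0) (λ.(λ.0) (λ.λ.0)))
  [2] (λ.0) (λ.(λ.0) (λ.λ.0))
  [3] λ.(λ.0) (λ.λ.0)
  [4] λ.λ.λ.0

Answer: SAME — A ⇓ λ.λ.λ.0, B ⇓ λ.λ.λ.0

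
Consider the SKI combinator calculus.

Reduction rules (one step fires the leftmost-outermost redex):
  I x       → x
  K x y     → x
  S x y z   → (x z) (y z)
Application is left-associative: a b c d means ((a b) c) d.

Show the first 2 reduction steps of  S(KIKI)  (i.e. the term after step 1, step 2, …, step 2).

  start: S(KIKI)
  step 1: S(II)
  step 2: SI

Answer: after 2 steps: SI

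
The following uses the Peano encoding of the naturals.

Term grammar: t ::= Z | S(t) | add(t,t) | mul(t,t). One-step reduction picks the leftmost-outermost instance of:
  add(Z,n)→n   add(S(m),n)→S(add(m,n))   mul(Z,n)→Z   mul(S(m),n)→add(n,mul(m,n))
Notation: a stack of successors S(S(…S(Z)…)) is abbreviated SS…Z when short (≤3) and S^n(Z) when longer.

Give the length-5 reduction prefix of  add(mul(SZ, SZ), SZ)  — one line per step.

  start: add(mul(SZ, SZ), SZ)
  [1] add(add(SZ, mul(Z, SZ)), SZ)
  [2] add(S(add(Z, mul(Z, SZ))), SZ)
  [3] S(add(add(Z, mul(Z, SZ)), SZ))
  [4] S(add(mul(Z, SZ), SZ))
  [5] S(add(Z, SZ))

Answer: after 5 steps: S(add(Z, SZ))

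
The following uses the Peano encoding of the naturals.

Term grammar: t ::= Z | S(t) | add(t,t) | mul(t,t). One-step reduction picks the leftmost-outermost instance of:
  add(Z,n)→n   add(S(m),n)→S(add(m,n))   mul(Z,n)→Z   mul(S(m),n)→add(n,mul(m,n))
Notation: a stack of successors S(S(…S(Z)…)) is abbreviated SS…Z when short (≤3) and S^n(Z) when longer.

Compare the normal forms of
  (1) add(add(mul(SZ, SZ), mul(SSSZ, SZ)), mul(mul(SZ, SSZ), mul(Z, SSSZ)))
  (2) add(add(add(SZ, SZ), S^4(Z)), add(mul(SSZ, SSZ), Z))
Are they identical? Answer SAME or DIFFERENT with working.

Answer: DIFFERENT — A ⇓ S^4(Z), B ⇓ S^10(Z)

Working:
Term A:
  start: add(add(mul(SZ, SZ), mul(SSSZ, SZ)), mul(mul(SZ, SSZ), mul(Z, SSSZ)))
  →1  add(add(add(SZ, mul(Z, SZ)), mul(SSSZ, SZ)), mul(mul(SZ, SSZ), mul(Z, SSSZ)))
  →2  add(add(S(add(Z, mul(Z, SZ))), mul(SSSZ, SZ)), mul(mul(SZ, SSZ), mul(Z, SSSZ)))
  →3  add(S(add(add(Z, mul(Z, SZ)), mul(SSSZ, SZ))), mul(mul(SZ, SSZ), mul(Z, SSSZ)))
  →4  S(add(add(add(Z, mul(Z, SZ)), mul(SSSZ, SZ)), mul(mul(SZ, SSZ), mul(Z, SSSZ))))
  →5  S(add(add(mul(Z, SZ), mul(SSSZ, SZ)), mul(mul(SZ, SSZ), mul(Z, SSSZ))))
  →6  S(add(add(Z, mul(SSSZ, SZ)), mul(mul(SZ, SSZ), mul(Z, SSSZ))))
  →7  S(add(mul(SSSZ, SZ), mul(mul(SZ, SSZ), mul(Z, SSSZ))))
  →8  S(add(add(SZ, mul(SSZ, SZ)), mul(mul(SZ, SSZ), mul(Z, SSSZ))))
  →9  S(add(S(add(Z, mul(SSZ, SZ))), mul(mul(SZ, SSZ), mul(Z, SSSZ))))
  →10  S(S(add(add(Z, mul(SSZ, SZ)), mul(mul(SZ, SSZ), mul(Z, SSSZ)))))
  →11  S(S(add(mul(SSZ, SZ), mul(mul(SZ, SSZ), mul(Z, SSSZ)))))
  →12  S(S(add(add(SZ, mul(SZ, SZ)), mul(mul(SZ, SSZ), mul(Z, SSSZ)))))
  →13  S(S(add(S(add(Z, mul(SZ, SZ))), mul(mul(SZ, SSZ), mul(Z, SSSZ)))))
  →14  S(S(S(add(add(Z, mul(SZ, SZ)), mul(mul(SZ, SSZ), mul(Z, SSSZ))))))
  →15  S(S(S(add(mul(SZ, SZ), mul(mul(SZ, SSZ), mul(Z, SSSZ))))))
  →16  S(S(S(add(add(SZ, mul(Z, SZ)), mul(mul(SZ, SSZ), mul(Z, SSSZ))))))
  →17  S(S(S(add(S(add(Z, mul(Z, SZ))), mul(mul(SZ, SSZ), mul(Z, SSSZ))))))
  →18  S(S(S(S(add(add(Z, mul(Z, SZ)), mul(mul(SZ, SSZ), mul(Z, SSSZ)))))))
  →19  S(S(S(S(add(mul(Z, SZ), mul(mul(SZ, SSZ), mul(Z, SSSZ)))))))
  →20  S(S(S(S(add(Z, mul(mul(SZ, SSZ), mul(Z, SSSZ)))))))
  →21  S(S(S(S(mul(mul(SZ, SSZ), mul(Z, SSSZ))))))
  →22  S(S(S(S(mul(add(SSZ, mul(Z, SSZ)), mul(Z, SSSZ))))))
  →23  S(S(S(S(mul(S(add(SZ, mul(Z, SSZ))), mul(Z, SSSZ))))))
  →24  S(S(S(S(add(mul(Z, SSSZ), mul(add(SZ, mul(Z, SSZ)), mul(Z, SSSZ)))))))
  →25  S(S(S(S(add(Z, mul(add(SZ, mul(Z, SSZ)), mul(Z, SSSZ)))))))
  →26  S(S(S(S(mul(add(SZ, mul(Z, SSZ)), mul(Z, SSSZ))))))
  →27  S(S(S(S(mul(S(add(Z, mul(Z, SSZ))), mul(Z, SSSZ))))))
  →28  S(S(S(S(add(mul(Z, SSSZ), mul(add(Z, mul(Z, SSZ)), mul(Z, SSSZ)))))))
  →29  S(S(S(S(add(Z, mul(add(Z, mul(Z, SSZ)), mul(Z, SSSZ)))))))
  →30  S(S(S(S(mul(add(Z, mul(Z, SSZ)), mul(Z, SSSZ))))))
  →31  S(S(S(S(mul(mul(Z, SSZ), mul(Z, SSSZ))))))
  →32  S(S(S(S(mul(Z, mul(Z, SSSZ))))))
  →33  S^4(Z)

Term B:
  start: add(add(add(SZ, SZ), S^4(Z)), add(mul(SSZ, SSZ), Z))
  →1  add(add(S(add(Z, SZ)), S^4(Z)), add(mul(SSZ, SSZ), Z))
  →2  add(S(add(add(Z, SZ), S^4(Z))), add(mul(SSZ, SSZ), Z))
  →3  S(add(add(add(Z, SZ), S^4(Z)), add(mul(SSZ, SSZ), Z)))
  →4  S(add(add(SZ, S^4(Z)), add(mul(SSZ, SSZ), Z)))
  →5  S(add(S(add(Z, S^4(Z))), add(mul(SSZ, SSZ), Z)))
  →6  S(S(add(add(Z, S^4(Z)), add(mul(SSZ, SSZ), Z))))
  →7  S(S(add(S^4(Z), add(mul(SSZ, SSZ), Z))))
  →8  S(S(S(add(SSSZ, add(mul(SSZ, SSZ), Z)))))
  →9  S(S(S(S(add(SSZ, add(mul(SSZ, SSZ), Z))))))
  →10  S(S(S(S(S(add(SZ, add(mul(SSZ, SSZ), Z)))))))
  →11  S(S(S(S(S(S(add(Z, add(mul(SSZ, SSZ), Z))))))))
  →12  S(S(S(S(S(S(add(mul(SSZ, SSZ), Z)))))))
  →13  S(S(S(S(S(S(add(add(SSZ, mul(SZ, SSZ)), Z)))))))
  →14  S(S(S(S(S(S(add(S(add(SZ, mul(SZ, SSZ))), Z)))))))
  →15  S(S(S(S(S(S(S(add(add(SZ, mul(SZ, SSZ)), Z))))))))
  →16  S(S(S(S(S(S(S(add(S(add(Z, mul(SZ, SSZ))), Z))))))))
  →17  S(S(S(S(S(S(S(S(add(add(Z, mul(SZ, SSZ)), Z)))))))))
  →18  S(S(S(S(S(S(S(S(add(mul(SZ, SSZ), Z)))))))))
  →19  S(S(S(S(S(S(S(S(add(add(SSZ, mul(Z, SSZ)), Z)))))))))
  →20  S(S(S(S(S(S(S(S(add(S(add(SZ, mul(Z, SSZ))), Z)))))))))
  →21  S(S(S(S(S(S(S(S(S(add(add(SZ, mul(Z, SSZ)), Z))))))))))
  →22  S(S(S(S(S(S(S(S(S(add(S(add(Z, mul(Z, SSZ))), Z))))))))))
  →23  S(S(S(S(S(S(S(S(S(S(add(add(Z, mul(Z, SSZ)), Z)))))))))))
  →24  S(S(S(S(S(S(S(S(S(S(add(mul(Z, SSZ), Z)))))))))))
  →25  S(S(S(S(S(S(S(S(S(S(add(Z, Z)))))))))))
  →26  S^10(Z)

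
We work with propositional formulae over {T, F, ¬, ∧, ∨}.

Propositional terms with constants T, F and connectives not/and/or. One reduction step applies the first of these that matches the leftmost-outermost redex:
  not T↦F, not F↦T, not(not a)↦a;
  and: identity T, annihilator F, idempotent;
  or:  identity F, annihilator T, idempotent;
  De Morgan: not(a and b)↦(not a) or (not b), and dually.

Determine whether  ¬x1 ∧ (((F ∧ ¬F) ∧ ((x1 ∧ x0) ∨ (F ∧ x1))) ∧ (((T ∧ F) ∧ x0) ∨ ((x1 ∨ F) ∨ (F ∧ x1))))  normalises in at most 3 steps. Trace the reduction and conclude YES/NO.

Answer: NO — after 3 steps the term is ¬x1 ∧ F, not yet normal

Working:
  start: ¬x1 ∧ (((F ∧ ¬F) ∧ ((x1 ∧ x0) ∨ (F ∧ x1))) ∧ (((T ∧ F) ∧ x0) ∨ ((x1 ∨ F) ∨ (F ∧ x1))))
  step 1: ¬x1 ∧ ((F ∧ ((x1 ∧ x0) ∨ (F ∧ x1))) ∧ (((T ∧ F) ∧ x0) ∨ ((x1 ∨ F) ∨ (F ∧ x1))))
  step 2: ¬x1 ∧ (F ∧ (((T ∧ F) ∧ x0) ∨ ((x1 ∨ F) ∨ (F ∧ x1))))
  step 3: ¬x1 ∧ F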